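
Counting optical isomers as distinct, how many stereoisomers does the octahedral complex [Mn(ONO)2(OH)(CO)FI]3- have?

Placing the ligands in turn and identifying arrangements related by rotation or reflection leaves 9 distinct geometric isomers.
Of these, 6 lack any improper symmetry element and so occur as enantiomeric pairs, giving 9 + 6 = 15 stereoisomers in total.

15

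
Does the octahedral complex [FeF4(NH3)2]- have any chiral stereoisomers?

no

Working through the distinct placements yields 2 geometric isomers: NH3 trans; NH3 cis.
Each arrangement has an internal mirror plane or centre of symmetry, so none is chiral.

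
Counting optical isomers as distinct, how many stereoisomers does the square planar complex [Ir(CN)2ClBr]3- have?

2

A square has two trans pairs of vertices; adjacent vertices are cis.
Working through the distinct placements yields 2 geometric isomers: CN cis; CN trans.
Each arrangement has an internal mirror plane or centre of symmetry, so none is chiral.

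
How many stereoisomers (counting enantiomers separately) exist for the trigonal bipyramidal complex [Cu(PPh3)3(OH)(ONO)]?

In a trigonal bipyramid the two axial positions differ from the three equatorial ones.
There are 4 geometric isomers: OH axial, ONO axial; OH axial, ONO equatorial; OH equatorial, ONO axial; OH equatorial, ONO equatorial.
Each arrangement has an internal mirror plane or centre of symmetry, so none is chiral.

4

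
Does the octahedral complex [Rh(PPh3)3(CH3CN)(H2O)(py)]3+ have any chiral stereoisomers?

yes

An octahedron has six vertices in three trans pairs; every non-trans pair is cis.
Systematic placement gives 4 geometric isomers: PPh3 mer (3 arrangements); PPh3 fac (chiral).
One of these lacks any improper symmetry element and so occurs as an enantiomeric pair, giving 4 + 1 = 5 stereoisomers in total.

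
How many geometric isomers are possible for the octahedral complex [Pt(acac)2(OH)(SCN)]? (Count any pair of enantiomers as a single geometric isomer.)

2

Each acac is bidentate and must span two cis positions.
Systematic placement gives 2 geometric isomers: OH and SCN mutually trans; OH and SCN mutually cis (chiral).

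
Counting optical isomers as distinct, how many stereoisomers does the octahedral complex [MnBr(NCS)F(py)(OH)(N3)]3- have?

An octahedron has six vertices in three trans pairs; every non-trans pair is cis.
Placing the ligands in turn and identifying arrangements related by rotation or reflection leaves 15 distinct geometric isomers.
Of these, 15 lack any improper symmetry element and so occur as enantiomeric pairs, giving 15 + 15 = 30 stereoisomers in total.

30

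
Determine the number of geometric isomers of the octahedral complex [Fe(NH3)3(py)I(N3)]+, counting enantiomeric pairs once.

4

In an octahedral complex each vertex has one trans partner and four cis neighbours.
The distinct arrangements are (4 in all): NH3 mer (3 arrangements); NH3 fac (chiral).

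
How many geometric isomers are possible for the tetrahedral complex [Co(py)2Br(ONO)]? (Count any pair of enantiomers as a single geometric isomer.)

All four vertices of a tetrahedron are equivalent and mutually adjacent, so cis/trans isomerism cannot arise.
Only one geometric arrangement is possible.

1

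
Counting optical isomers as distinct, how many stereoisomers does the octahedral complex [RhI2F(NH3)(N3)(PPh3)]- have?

15

An octahedron has six vertices in three trans pairs; every non-trans pair is cis.
Placing the ligands in turn and identifying arrangements related by rotation or reflection leaves 9 distinct geometric isomers.
Of these, 6 lack any improper symmetry element and so occur as enantiomeric pairs, giving 9 + 6 = 15 stereoisomers in total.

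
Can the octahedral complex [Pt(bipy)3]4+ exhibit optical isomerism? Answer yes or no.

In an octahedral complex each vertex has one trans partner and four cis neighbours.
Each bipy is bidentate and must span two cis positions.
Only one geometric arrangement is possible; it has no improper symmetry element, so it exists as a pair of enantiomers (2 stereoisomers).

yes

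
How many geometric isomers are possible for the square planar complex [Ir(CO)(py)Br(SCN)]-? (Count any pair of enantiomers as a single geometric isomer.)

A square has two trans pairs of vertices; adjacent vertices are cis.
Working through the distinct placements yields 3 geometric isomers: (Br/SCN trans, CO/py trans); (Br/py trans, CO/SCN trans); (Br/CO trans, SCN/py trans).

3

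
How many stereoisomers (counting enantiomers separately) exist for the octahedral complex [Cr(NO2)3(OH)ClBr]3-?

5

In an octahedral complex each vertex has one trans partner and four cis neighbours.
The distinct arrangements are (4 in all): NO2 mer (3 arrangements); NO2 fac (chiral).
One of these lacks any improper symmetry element and so occurs as an enantiomeric pair, giving 4 + 1 = 5 stereoisomers in total.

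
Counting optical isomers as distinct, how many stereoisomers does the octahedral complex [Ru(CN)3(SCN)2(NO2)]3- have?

An octahedron has six vertices in three trans pairs; every non-trans pair is cis.
Systematic placement gives 3 geometric isomers: CN mer, SCN trans; CN mer, SCN cis; CN fac, SCN cis.
Each arrangement has an internal mirror plane or centre of symmetry, so none is chiral.

3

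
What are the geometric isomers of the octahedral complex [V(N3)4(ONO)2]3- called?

An octahedron has six vertices in three trans pairs; every non-trans pair is cis.
The distinct arrangements are (2 in all): ONO trans; ONO cis.

cis and trans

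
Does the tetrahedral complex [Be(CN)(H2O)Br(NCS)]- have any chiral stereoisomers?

All four vertices of a tetrahedron are equivalent and mutually adjacent, so cis/trans isomerism cannot arise.
Only one geometric arrangement is possible; it has no improper symmetry element, so it exists as a pair of enantiomers (2 stereoisomers).

yes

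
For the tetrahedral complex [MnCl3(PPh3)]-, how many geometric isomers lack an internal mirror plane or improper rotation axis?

Only one geometric arrangement is possible.

0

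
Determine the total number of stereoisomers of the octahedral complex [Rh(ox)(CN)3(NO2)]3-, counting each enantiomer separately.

Each ox is bidentate and must span two cis positions.
Working through the distinct placements yields 2 geometric isomers: CN mer; CN fac.
Each arrangement has an internal mirror plane or centre of symmetry, so none is chiral.

2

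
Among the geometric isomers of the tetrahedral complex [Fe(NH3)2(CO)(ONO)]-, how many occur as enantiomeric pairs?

0

In a tetrahedral complex all four positions are equivalent and every pair of ligands is adjacent — there is no cis/trans distinction.
Only one geometric arrangement is possible.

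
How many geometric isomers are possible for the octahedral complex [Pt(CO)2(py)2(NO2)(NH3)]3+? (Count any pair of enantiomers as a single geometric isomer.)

6

In an octahedral complex each vertex has one trans partner and four cis neighbours.
There are 6 geometric isomers: CO trans, py trans; CO trans, py cis; CO cis, py trans; CO cis, py cis (3 arrangements, 2 chiral).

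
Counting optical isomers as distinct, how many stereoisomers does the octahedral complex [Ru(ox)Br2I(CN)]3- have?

6

In an octahedral complex each vertex has one trans partner and four cis neighbours.
Each ox is bidentate and must span two cis positions.
Systematic placement gives 4 geometric isomers: Br trans; Br cis (3 arrangements, 2 chiral).
Of these, 2 lack any improper symmetry element and so occur as enantiomeric pairs, giving 4 + 2 = 6 stereoisomers in total.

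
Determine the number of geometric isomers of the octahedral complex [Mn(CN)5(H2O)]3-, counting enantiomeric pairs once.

In an octahedral complex each vertex has one trans partner and four cis neighbours.
Only one geometric arrangement is possible.

1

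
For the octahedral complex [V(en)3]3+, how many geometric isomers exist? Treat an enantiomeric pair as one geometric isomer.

Each en is bidentate and must span two cis positions.
Only one geometric arrangement is possible; it has no improper symmetry element, so it exists as a pair of enantiomers (2 stereoisomers).

1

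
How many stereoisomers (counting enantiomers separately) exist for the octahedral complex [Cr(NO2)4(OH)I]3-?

2

In an octahedral complex each vertex has one trans partner and four cis neighbours.
Systematic placement gives 2 geometric isomers: OH and I mutually cis; OH and I mutually trans.
Each arrangement has an internal mirror plane or centre of symmetry, so none is chiral.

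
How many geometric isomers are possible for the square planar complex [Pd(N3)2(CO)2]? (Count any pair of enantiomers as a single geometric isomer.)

2

A square has two trans pairs of vertices; adjacent vertices are cis.
Systematic placement gives 2 geometric isomers: N3 cis; N3 trans.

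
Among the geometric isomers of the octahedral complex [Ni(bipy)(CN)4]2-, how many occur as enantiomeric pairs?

In an octahedral complex each vertex has one trans partner and four cis neighbours.
Each bipy is bidentate and must span two cis positions.
Only one geometric arrangement is possible.

0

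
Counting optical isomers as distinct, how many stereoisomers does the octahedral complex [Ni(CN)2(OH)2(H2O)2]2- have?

6

Working through the distinct placements yields 5 geometric isomers: CN trans, OH trans, H2O trans; CN trans, OH cis, H2O cis; CN cis, OH trans, H2O cis; CN cis, OH cis, H2O cis (chiral); CN cis, OH cis, H2O trans.
One of these lacks any improper symmetry element and so occurs as an enantiomeric pair, giving 5 + 1 = 6 stereoisomers in total.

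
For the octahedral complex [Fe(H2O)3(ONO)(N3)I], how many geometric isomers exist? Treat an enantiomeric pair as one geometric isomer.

The six octahedral sites form three mutually perpendicular trans pairs.
The distinct arrangements are (4 in all): H2O mer (3 arrangements); H2O fac (chiral).

4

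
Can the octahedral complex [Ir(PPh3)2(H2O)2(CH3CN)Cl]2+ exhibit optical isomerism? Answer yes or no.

In an octahedral complex each vertex has one trans partner and four cis neighbours.
The distinct arrangements are (6 in all): PPh3 trans, H2O trans; PPh3 cis, H2O cis (3 arrangements, 2 chiral); PPh3 trans, H2O cis; PPh3 cis, H2O trans.
Of these, 2 lack any improper symmetry element and so occur as enantiomeric pairs, giving 6 + 2 = 8 stereoisomers in total.

yes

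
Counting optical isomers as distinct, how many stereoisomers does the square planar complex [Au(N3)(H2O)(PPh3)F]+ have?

3

Working through the distinct placements yields 3 geometric isomers: (F/N3 trans, H2O/PPh3 trans); (F/PPh3 trans, H2O/N3 trans); (F/H2O trans, N3/PPh3 trans).
Each arrangement has an internal mirror plane or centre of symmetry, so none is chiral.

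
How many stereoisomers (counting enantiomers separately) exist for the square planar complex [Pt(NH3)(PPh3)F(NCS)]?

3

The distinct arrangements are (3 in all): (F/NH3 trans, NCS/PPh3 trans); (F/PPh3 trans, NCS/NH3 trans); (F/NCS trans, NH3/PPh3 trans).
Each arrangement has an internal mirror plane or centre of symmetry, so none is chiral.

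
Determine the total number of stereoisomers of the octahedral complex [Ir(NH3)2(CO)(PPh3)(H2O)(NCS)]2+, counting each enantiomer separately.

Systematic enumeration (placing each ligand type in turn and discarding arrangements equivalent by rotation or reflection) gives 9 geometric isomers.
Of these, 6 lack any improper symmetry element and so occur as enantiomeric pairs, giving 9 + 6 = 15 stereoisomers in total.

15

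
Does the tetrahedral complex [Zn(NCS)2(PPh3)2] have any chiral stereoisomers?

no

Only one geometric arrangement is possible.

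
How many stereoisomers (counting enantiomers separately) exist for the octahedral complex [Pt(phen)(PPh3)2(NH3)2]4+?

An octahedron has six vertices in three trans pairs; every non-trans pair is cis.
Each phen is bidentate and must span two cis positions.
Systematic placement gives 3 geometric isomers: PPh3 cis, NH3 trans; PPh3 cis, NH3 cis (chiral); PPh3 trans, NH3 cis.
One of these lacks any improper symmetry element and so occurs as an enantiomeric pair, giving 3 + 1 = 4 stereoisomers in total.

4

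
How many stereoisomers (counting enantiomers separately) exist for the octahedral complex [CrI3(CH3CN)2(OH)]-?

The six octahedral sites form three mutually perpendicular trans pairs.
Working through the distinct placements yields 3 geometric isomers: I mer, CH3CN trans; I fac, CH3CN cis; I mer, CH3CN cis.
Each arrangement has an internal mirror plane or centre of symmetry, so none is chiral.

3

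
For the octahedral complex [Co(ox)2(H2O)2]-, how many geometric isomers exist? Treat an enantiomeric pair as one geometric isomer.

In an octahedral complex each vertex has one trans partner and four cis neighbours.
Each ox is bidentate and must span two cis positions.
Systematic placement gives 2 geometric isomers: H2O trans; H2O cis (chiral).

2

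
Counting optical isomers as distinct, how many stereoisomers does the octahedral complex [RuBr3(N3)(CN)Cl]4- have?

The six octahedral sites form three mutually perpendicular trans pairs.
There are 4 geometric isomers: Br mer (3 arrangements); Br fac (chiral).
One of these lacks any improper symmetry element and so occurs as an enantiomeric pair, giving 4 + 1 = 5 stereoisomers in total.

5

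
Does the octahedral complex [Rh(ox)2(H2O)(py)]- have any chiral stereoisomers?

An octahedron has six vertices in three trans pairs; every non-trans pair is cis.
Each ox is bidentate and must span two cis positions.
There are 2 geometric isomers: H2O and py mutually cis (chiral); H2O and py mutually trans.
One of these lacks any improper symmetry element and so occurs as an enantiomeric pair, giving 2 + 1 = 3 stereoisomers in total.

yes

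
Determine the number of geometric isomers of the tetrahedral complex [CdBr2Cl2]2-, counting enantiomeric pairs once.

All four vertices of a tetrahedron are equivalent and mutually adjacent, so cis/trans isomerism cannot arise.
Only one geometric arrangement is possible.

1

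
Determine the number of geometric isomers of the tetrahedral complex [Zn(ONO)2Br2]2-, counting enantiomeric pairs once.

Only one geometric arrangement is possible.

1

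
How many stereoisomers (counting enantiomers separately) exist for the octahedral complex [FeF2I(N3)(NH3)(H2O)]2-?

An octahedron has six vertices in three trans pairs; every non-trans pair is cis.
Placing the ligands in turn and identifying arrangements related by rotation or reflection leaves 9 distinct geometric isomers.
Of these, 6 lack any improper symmetry element and so occur as enantiomeric pairs, giving 9 + 6 = 15 stereoisomers in total.

15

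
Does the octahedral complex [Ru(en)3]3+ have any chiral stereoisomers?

An octahedron has six vertices in three trans pairs; every non-trans pair is cis.
Each en is bidentate and must span two cis positions.
Only one geometric arrangement is possible; it has no improper symmetry element, so it exists as a pair of enantiomers (2 stereoisomers).

yes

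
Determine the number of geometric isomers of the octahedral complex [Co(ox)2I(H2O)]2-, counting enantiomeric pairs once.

2

Each ox is bidentate and must span two cis positions.
There are 2 geometric isomers: I and H2O mutually trans; I and H2O mutually cis (chiral).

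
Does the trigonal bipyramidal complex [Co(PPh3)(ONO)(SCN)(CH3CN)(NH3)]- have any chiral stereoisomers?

Exhaustive case analysis gives 10 geometric isomers.
Of these, 10 lack any improper symmetry element and so occur as enantiomeric pairs, giving 10 + 10 = 20 stereoisomers in total.

yes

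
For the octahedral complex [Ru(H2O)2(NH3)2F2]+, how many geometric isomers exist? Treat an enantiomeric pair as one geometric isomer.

In an octahedral complex each vertex has one trans partner and four cis neighbours.
Working through the distinct placements yields 5 geometric isomers: H2O trans, NH3 trans, F trans; H2O cis, NH3 cis, F trans; H2O cis, NH3 trans, F cis; H2O cis, NH3 cis, F cis (chiral); H2O trans, NH3 cis, F cis.

5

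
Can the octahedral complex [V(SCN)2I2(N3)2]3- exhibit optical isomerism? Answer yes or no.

yes

An octahedron has six vertices in three trans pairs; every non-trans pair is cis.
There are 5 geometric isomers: SCN trans, I trans, N3 trans; SCN cis, I trans, N3 cis; SCN trans, I cis, N3 cis; SCN cis, I cis, N3 cis (chiral); SCN cis, I cis, N3 trans.
One of these lacks any improper symmetry element and so occurs as an enantiomeric pair, giving 5 + 1 = 6 stereoisomers in total.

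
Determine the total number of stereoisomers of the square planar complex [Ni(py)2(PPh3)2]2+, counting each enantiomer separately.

2

The distinct arrangements are (2 in all): py cis; py trans.
Each arrangement has an internal mirror plane or centre of symmetry, so none is chiral.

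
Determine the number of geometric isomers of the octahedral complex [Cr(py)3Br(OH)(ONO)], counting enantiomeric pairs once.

4

The distinct arrangements are (4 in all): py mer (3 arrangements); py fac (chiral).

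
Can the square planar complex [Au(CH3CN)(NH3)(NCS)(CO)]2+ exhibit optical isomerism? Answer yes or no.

Systematic placement gives 3 geometric isomers: (CH3CN/NCS trans, CO/NH3 trans); (CH3CN/NH3 trans, CO/NCS trans); (CH3CN/CO trans, NCS/NH3 trans).
Each arrangement has an internal mirror plane or centre of symmetry, so none is chiral.

no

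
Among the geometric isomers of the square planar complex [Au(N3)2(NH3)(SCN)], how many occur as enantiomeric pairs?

0

A square has two trans pairs of vertices; adjacent vertices are cis.
Working through the distinct placements yields 2 geometric isomers: N3 cis; N3 trans.
Each arrangement has an internal mirror plane or centre of symmetry, so none is chiral.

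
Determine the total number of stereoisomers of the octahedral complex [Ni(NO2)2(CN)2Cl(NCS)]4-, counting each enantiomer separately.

8

Systematic placement gives 6 geometric isomers: NO2 trans, CN trans; NO2 cis, CN trans; NO2 trans, CN cis; NO2 cis, CN cis (3 arrangements, 2 chiral).
Of these, 2 lack any improper symmetry element and so occur as enantiomeric pairs, giving 6 + 2 = 8 stereoisomers in total.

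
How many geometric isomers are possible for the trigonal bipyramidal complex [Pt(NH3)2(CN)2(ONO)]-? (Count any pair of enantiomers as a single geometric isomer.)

5

Placing the ligands in turn and identifying arrangements related by rotation or reflection leaves 5 distinct geometric isomers.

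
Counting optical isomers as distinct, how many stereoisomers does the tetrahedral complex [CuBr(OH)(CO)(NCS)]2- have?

All four vertices of a tetrahedron are equivalent and mutually adjacent, so cis/trans isomerism cannot arise.
Only one geometric arrangement is possible; it has no improper symmetry element, so it exists as a pair of enantiomers (2 stereoisomers).

2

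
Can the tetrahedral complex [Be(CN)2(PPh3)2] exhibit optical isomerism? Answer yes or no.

In a tetrahedral complex all four positions are equivalent and every pair of ligands is adjacent — there is no cis/trans distinction.
Only one geometric arrangement is possible.

no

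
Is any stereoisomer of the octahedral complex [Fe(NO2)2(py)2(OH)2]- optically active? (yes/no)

In an octahedral complex each vertex has one trans partner and four cis neighbours.
Working through the distinct placements yields 5 geometric isomers: NO2 trans, py trans, OH trans; NO2 trans, py cis, OH cis; NO2 cis, py trans, OH cis; NO2 cis, py cis, OH cis (chiral); NO2 cis, py cis, OH trans.
One of these lacks any improper symmetry element and so occurs as an enantiomeric pair, giving 5 + 1 = 6 stereoisomers in total.

yes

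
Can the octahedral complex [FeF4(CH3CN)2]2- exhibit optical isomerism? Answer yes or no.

no

The six octahedral sites form three mutually perpendicular trans pairs.
There are 2 geometric isomers: CH3CN trans; CH3CN cis.
Each arrangement has an internal mirror plane or centre of symmetry, so none is chiral.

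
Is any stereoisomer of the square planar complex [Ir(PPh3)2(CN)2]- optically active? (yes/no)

no

In a square planar complex each vertex has one trans partner and two cis neighbours.
There are 2 geometric isomers: PPh3 cis; PPh3 trans.
Each arrangement has an internal mirror plane or centre of symmetry, so none is chiral.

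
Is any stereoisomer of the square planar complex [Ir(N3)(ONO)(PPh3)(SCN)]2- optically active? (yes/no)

no

There are 3 geometric isomers: (N3/PPh3 trans, ONO/SCN trans); (N3/SCN trans, ONO/PPh3 trans); (N3/ONO trans, PPh3/SCN trans).
Each arrangement has an internal mirror plane or centre of symmetry, so none is chiral.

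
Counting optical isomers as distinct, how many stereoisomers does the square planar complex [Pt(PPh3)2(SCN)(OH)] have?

2

A square has two trans pairs of vertices; adjacent vertices are cis.
Systematic placement gives 2 geometric isomers: PPh3 cis; PPh3 trans.
Each arrangement has an internal mirror plane or centre of symmetry, so none is chiral.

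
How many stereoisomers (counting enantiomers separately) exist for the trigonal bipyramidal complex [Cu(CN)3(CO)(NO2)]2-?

4

In a trigonal bipyramid the two axial positions differ from the three equatorial ones.
There are 4 geometric isomers: CO equatorial, NO2 equatorial; CO axial, NO2 equatorial; CO equatorial, NO2 axial; CO axial, NO2 axial.
Each arrangement has an internal mirror plane or centre of symmetry, so none is chiral.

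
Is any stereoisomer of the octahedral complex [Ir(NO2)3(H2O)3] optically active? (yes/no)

An octahedron has six vertices in three trans pairs; every non-trans pair is cis.
There are 2 geometric isomers: NO2 mer; NO2 fac.
Each arrangement has an internal mirror plane or centre of symmetry, so none is chiral.

no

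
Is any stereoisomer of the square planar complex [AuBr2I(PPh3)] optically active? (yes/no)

In a square planar complex each vertex has one trans partner and two cis neighbours.
Working through the distinct placements yields 2 geometric isomers: Br cis; Br trans.
Each arrangement has an internal mirror plane or centre of symmetry, so none is chiral.

no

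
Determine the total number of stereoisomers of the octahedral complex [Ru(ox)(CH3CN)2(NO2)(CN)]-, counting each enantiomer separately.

6

In an octahedral complex each vertex has one trans partner and four cis neighbours.
Each ox is bidentate and must span two cis positions.
The distinct arrangements are (4 in all): CH3CN trans; CH3CN cis (3 arrangements, 2 chiral).
Of these, 2 lack any improper symmetry element and so occur as enantiomeric pairs, giving 4 + 2 = 6 stereoisomers in total.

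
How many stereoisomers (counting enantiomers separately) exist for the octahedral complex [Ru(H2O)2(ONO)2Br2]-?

An octahedron has six vertices in three trans pairs; every non-trans pair is cis.
Working through the distinct placements yields 5 geometric isomers: H2O trans, ONO trans, Br trans; H2O cis, ONO cis, Br trans; H2O cis, ONO trans, Br cis; H2O cis, ONO cis, Br cis (chiral); H2O trans, ONO cis, Br cis.
One of these lacks any improper symmetry element and so occurs as an enantiomeric pair, giving 5 + 1 = 6 stereoisomers in total.

6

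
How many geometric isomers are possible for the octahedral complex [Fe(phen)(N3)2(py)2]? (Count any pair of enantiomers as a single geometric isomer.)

In an octahedral complex each vertex has one trans partner and four cis neighbours.
Each phen is bidentate and must span two cis positions.
Systematic placement gives 3 geometric isomers: N3 trans, py cis; N3 cis, py trans; N3 cis, py cis (chiral).

3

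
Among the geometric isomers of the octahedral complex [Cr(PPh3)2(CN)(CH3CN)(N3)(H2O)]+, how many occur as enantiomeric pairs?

In an octahedral complex each vertex has one trans partner and four cis neighbours.
Exhaustive case analysis gives 9 geometric isomers.
Of these, 6 lack any improper symmetry element and so occur as enantiomeric pairs, giving 9 + 6 = 15 stereoisomers in total.

6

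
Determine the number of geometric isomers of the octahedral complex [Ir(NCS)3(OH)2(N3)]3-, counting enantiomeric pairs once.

3

The six octahedral sites form three mutually perpendicular trans pairs.
There are 3 geometric isomers: NCS mer, OH trans; NCS fac, OH cis; NCS mer, OH cis.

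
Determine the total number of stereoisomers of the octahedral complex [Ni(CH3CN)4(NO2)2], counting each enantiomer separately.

In an octahedral complex each vertex has one trans partner and four cis neighbours.
The distinct arrangements are (2 in all): NO2 trans; NO2 cis.
Each arrangement has an internal mirror plane or centre of symmetry, so none is chiral.

2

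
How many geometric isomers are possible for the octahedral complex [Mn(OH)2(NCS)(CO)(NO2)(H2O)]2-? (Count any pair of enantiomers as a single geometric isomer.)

The six octahedral sites form three mutually perpendicular trans pairs.
Placing the ligands in turn and identifying arrangements related by rotation or reflection leaves 9 distinct geometric isomers.

9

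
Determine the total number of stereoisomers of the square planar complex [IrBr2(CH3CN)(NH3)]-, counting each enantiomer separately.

2

A square has two trans pairs of vertices; adjacent vertices are cis.
Systematic placement gives 2 geometric isomers: Br cis; Br trans.
Each arrangement has an internal mirror plane or centre of symmetry, so none is chiral.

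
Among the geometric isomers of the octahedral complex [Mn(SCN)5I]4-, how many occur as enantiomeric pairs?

Only one geometric arrangement is possible.

0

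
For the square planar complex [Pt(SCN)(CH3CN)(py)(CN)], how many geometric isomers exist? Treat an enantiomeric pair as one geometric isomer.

3

In a square planar complex each vertex has one trans partner and two cis neighbours.
Working through the distinct placements yields 3 geometric isomers: (CH3CN/SCN trans, CN/py trans); (CH3CN/py trans, CN/SCN trans); (CH3CN/CN trans, SCN/py trans).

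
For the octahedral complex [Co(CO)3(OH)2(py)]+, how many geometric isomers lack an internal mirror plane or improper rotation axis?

Systematic placement gives 3 geometric isomers: CO mer, OH cis; CO mer, OH trans; CO fac, OH cis.
Each arrangement has an internal mirror plane or centre of symmetry, so none is chiral.

0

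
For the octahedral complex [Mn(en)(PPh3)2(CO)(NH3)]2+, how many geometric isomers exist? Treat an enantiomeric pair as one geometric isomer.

4

An octahedron has six vertices in three trans pairs; every non-trans pair is cis.
Each en is bidentate and must span two cis positions.
The distinct arrangements are (4 in all): PPh3 cis (3 arrangements, 2 chiral); PPh3 trans.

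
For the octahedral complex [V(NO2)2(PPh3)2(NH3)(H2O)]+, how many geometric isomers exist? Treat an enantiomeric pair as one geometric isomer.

6

An octahedron has six vertices in three trans pairs; every non-trans pair is cis.
Working through the distinct placements yields 6 geometric isomers: NO2 trans, PPh3 trans; NO2 cis, PPh3 cis (3 arrangements, 2 chiral); NO2 cis, PPh3 trans; NO2 trans, PPh3 cis.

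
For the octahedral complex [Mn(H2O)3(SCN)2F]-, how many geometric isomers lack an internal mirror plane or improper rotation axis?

0

An octahedron has six vertices in three trans pairs; every non-trans pair is cis.
Systematic placement gives 3 geometric isomers: H2O mer, SCN trans; H2O fac, SCN cis; H2O mer, SCN cis.
Each arrangement has an internal mirror plane or centre of symmetry, so none is chiral.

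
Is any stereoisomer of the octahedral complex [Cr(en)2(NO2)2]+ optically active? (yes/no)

yes

Each en is bidentate and must span two cis positions.
The distinct arrangements are (2 in all): NO2 trans; NO2 cis (chiral).
One of these lacks any improper symmetry element and so occurs as an enantiomeric pair, giving 2 + 1 = 3 stereoisomers in total.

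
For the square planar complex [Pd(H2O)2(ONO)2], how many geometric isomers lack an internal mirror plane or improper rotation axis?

0

A square has two trans pairs of vertices; adjacent vertices are cis.
There are 2 geometric isomers: H2O cis; H2O trans.
Each arrangement has an internal mirror plane or centre of symmetry, so none is chiral.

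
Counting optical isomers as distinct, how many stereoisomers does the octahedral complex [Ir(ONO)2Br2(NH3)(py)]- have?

The distinct arrangements are (6 in all): ONO cis, Br trans; ONO trans, Br trans; ONO cis, Br cis (3 arrangements, 2 chiral); ONO trans, Br cis.
Of these, 2 lack any improper symmetry element and so occur as enantiomeric pairs, giving 6 + 2 = 8 stereoisomers in total.

8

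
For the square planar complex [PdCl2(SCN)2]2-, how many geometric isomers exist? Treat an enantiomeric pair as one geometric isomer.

2

A square has two trans pairs of vertices; adjacent vertices are cis.
The distinct arrangements are (2 in all): Cl cis; Cl trans.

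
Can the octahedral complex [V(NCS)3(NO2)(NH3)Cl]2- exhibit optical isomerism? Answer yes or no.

yes

In an octahedral complex each vertex has one trans partner and four cis neighbours.
Systematic placement gives 4 geometric isomers: NCS mer (3 arrangements); NCS fac (chiral).
One of these lacks any improper symmetry element and so occurs as an enantiomeric pair, giving 4 + 1 = 5 stereoisomers in total.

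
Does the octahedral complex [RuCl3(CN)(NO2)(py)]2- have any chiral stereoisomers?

Working through the distinct placements yields 4 geometric isomers: Cl mer (3 arrangements); Cl fac (chiral).
One of these lacks any improper symmetry element and so occurs as an enantiomeric pair, giving 4 + 1 = 5 stereoisomers in total.

yes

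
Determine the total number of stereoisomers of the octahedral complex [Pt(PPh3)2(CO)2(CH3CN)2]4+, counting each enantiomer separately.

6

There are 5 geometric isomers: PPh3 trans, CO trans, CH3CN trans; PPh3 cis, CO cis, CH3CN trans; PPh3 trans, CO cis, CH3CN cis; PPh3 cis, CO cis, CH3CN cis (chiral); PPh3 cis, CO trans, CH3CN cis.
One of these lacks any improper symmetry element and so occurs as an enantiomeric pair, giving 5 + 1 = 6 stereoisomers in total.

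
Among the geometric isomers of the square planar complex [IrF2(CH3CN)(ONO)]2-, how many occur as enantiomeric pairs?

0

A square has two trans pairs of vertices; adjacent vertices are cis.
Working through the distinct placements yields 2 geometric isomers: F cis; F trans.
Each arrangement has an internal mirror plane or centre of symmetry, so none is chiral.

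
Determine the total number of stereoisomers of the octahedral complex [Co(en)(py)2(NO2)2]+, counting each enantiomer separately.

An octahedron has six vertices in three trans pairs; every non-trans pair is cis.
Each en is bidentate and must span two cis positions.
There are 3 geometric isomers: py cis, NO2 trans; py trans, NO2 cis; py cis, NO2 cis (chiral).
One of these lacks any improper symmetry element and so occurs as an enantiomeric pair, giving 3 + 1 = 4 stereoisomers in total.

4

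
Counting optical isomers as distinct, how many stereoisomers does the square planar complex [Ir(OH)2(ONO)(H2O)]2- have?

A square has two trans pairs of vertices; adjacent vertices are cis.
There are 2 geometric isomers: OH cis; OH trans.
Each arrangement has an internal mirror plane or centre of symmetry, so none is chiral.

2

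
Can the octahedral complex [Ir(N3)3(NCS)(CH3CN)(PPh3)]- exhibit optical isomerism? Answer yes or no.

yes

In an octahedral complex each vertex has one trans partner and four cis neighbours.
The distinct arrangements are (4 in all): N3 mer (3 arrangements); N3 fac (chiral).
One of these lacks any improper symmetry element and so occurs as an enantiomeric pair, giving 4 + 1 = 5 stereoisomers in total.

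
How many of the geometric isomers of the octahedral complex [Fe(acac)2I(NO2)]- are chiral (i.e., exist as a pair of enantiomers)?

Each acac is bidentate and must span two cis positions.
Systematic placement gives 2 geometric isomers: I and NO2 mutually trans; I and NO2 mutually cis (chiral).
One of these lacks any improper symmetry element and so occurs as an enantiomeric pair, giving 2 + 1 = 3 stereoisomers in total.

1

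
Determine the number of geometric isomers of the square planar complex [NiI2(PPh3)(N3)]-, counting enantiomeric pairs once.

2

In a square planar complex each vertex has one trans partner and two cis neighbours.
Systematic placement gives 2 geometric isomers: I cis; I trans.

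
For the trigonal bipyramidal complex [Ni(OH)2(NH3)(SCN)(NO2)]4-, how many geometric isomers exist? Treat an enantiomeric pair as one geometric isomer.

7

Placing the ligands in turn and identifying arrangements related by rotation or reflection leaves 7 distinct geometric isomers.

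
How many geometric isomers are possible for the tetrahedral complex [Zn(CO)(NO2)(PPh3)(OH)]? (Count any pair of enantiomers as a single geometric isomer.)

All four vertices of a tetrahedron are equivalent and mutually adjacent, so cis/trans isomerism cannot arise.
Only one geometric arrangement is possible; it has no improper symmetry element, so it exists as a pair of enantiomers (2 stereoisomers).

1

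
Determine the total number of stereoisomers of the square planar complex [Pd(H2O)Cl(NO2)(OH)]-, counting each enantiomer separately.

3

In a square planar complex each vertex has one trans partner and two cis neighbours.
Working through the distinct placements yields 3 geometric isomers: (Cl/NO2 trans, H2O/OH trans); (Cl/OH trans, H2O/NO2 trans); (Cl/H2O trans, NO2/OH trans).
Each arrangement has an internal mirror plane or centre of symmetry, so none is chiral.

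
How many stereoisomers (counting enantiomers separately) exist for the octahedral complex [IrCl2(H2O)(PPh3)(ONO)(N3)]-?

15

The six octahedral sites form three mutually perpendicular trans pairs.
Systematic enumeration (placing each ligand type in turn and discarding arrangements equivalent by rotation or reflection) gives 9 geometric isomers.
Of these, 6 lack any improper symmetry element and so occur as enantiomeric pairs, giving 9 + 6 = 15 stereoisomers in total.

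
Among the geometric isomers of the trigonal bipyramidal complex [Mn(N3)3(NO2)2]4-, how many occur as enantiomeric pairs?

0

In a trigonal bipyramid the two axial positions differ from the three equatorial ones.
There are 3 geometric isomers: NO2 both equatorial; NO2 one axial, one equatorial; NO2 both axial.
Each arrangement has an internal mirror plane or centre of symmetry, so none is chiral.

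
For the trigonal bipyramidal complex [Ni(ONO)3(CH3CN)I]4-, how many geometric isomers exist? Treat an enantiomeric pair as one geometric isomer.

A trigonal bipyramid has two axial and three equatorial sites, which are chemically inequivalent.
The distinct arrangements are (4 in all): CH3CN axial, I axial; CH3CN axial, I equatorial; CH3CN equatorial, I axial; CH3CN equatorial, I equatorial.

4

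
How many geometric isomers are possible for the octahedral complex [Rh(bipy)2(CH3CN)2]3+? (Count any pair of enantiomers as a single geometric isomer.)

Each bipy is bidentate and must span two cis positions.
Systematic placement gives 2 geometric isomers: CH3CN trans; CH3CN cis (chiral).

2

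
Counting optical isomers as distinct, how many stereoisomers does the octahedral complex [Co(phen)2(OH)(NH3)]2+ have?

In an octahedral complex each vertex has one trans partner and four cis neighbours.
Each phen is bidentate and must span two cis positions.
Working through the distinct placements yields 2 geometric isomers: OH and NH3 mutually trans; OH and NH3 mutually cis (chiral).
One of these lacks any improper symmetry element and so occurs as an enantiomeric pair, giving 2 + 1 = 3 stereoisomers in total.

3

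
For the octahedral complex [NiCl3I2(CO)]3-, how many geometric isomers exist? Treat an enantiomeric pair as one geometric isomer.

3

An octahedron has six vertices in three trans pairs; every non-trans pair is cis.
Systematic placement gives 3 geometric isomers: Cl mer, I trans; Cl fac, I cis; Cl mer, I cis.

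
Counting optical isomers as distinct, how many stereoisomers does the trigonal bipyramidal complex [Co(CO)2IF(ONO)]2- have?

Systematic enumeration (placing each ligand type in turn and discarding arrangements equivalent by rotation or reflection) gives 7 geometric isomers.
Of these, 3 lack any improper symmetry element and so occur as enantiomeric pairs, giving 7 + 3 = 10 stereoisomers in total.

10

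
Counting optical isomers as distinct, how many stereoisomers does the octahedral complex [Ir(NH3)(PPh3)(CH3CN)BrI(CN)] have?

30

The six octahedral sites form three mutually perpendicular trans pairs.
Systematic enumeration (placing each ligand type in turn and discarding arrangements equivalent by rotation or reflection) gives 15 geometric isomers.
Of these, 15 lack any improper symmetry element and so occur as enantiomeric pairs, giving 15 + 15 = 30 stereoisomers in total.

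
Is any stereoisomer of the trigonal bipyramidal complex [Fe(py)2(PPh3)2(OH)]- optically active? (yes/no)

yes

Exhaustive case analysis gives 5 geometric isomers.
One of these lacks any improper symmetry element and so occurs as an enantiomeric pair, giving 5 + 1 = 6 stereoisomers in total.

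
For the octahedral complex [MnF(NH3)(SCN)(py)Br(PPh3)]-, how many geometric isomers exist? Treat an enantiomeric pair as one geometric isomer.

15

Exhaustive case analysis gives 15 geometric isomers.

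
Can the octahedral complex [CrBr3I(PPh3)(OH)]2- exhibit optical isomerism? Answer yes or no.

yes

In an octahedral complex each vertex has one trans partner and four cis neighbours.
Working through the distinct placements yields 4 geometric isomers: Br mer (3 arrangements); Br fac (chiral).
One of these lacks any improper symmetry element and so occurs as an enantiomeric pair, giving 4 + 1 = 5 stereoisomers in total.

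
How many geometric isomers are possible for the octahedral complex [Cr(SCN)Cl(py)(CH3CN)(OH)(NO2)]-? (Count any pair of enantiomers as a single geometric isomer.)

15

In an octahedral complex each vertex has one trans partner and four cis neighbours.
Exhaustive case analysis gives 15 geometric isomers.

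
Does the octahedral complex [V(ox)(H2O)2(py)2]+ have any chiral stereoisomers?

Each ox is bidentate and must span two cis positions.
Systematic placement gives 3 geometric isomers: H2O trans, py cis; H2O cis, py trans; H2O cis, py cis (chiral).
One of these lacks any improper symmetry element and so occurs as an enantiomeric pair, giving 3 + 1 = 4 stereoisomers in total.

yes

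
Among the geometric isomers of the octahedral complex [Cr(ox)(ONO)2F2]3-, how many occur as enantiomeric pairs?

1

Each ox is bidentate and must span two cis positions.
There are 3 geometric isomers: ONO cis, F trans; ONO cis, F cis (chiral); ONO trans, F cis.
One of these lacks any improper symmetry element and so occurs as an enantiomeric pair, giving 3 + 1 = 4 stereoisomers in total.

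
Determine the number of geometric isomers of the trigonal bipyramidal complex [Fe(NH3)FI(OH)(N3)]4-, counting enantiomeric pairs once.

In a trigonal bipyramid the two axial positions differ from the three equatorial ones.
Placing the ligands in turn and identifying arrangements related by rotation or reflection leaves 10 distinct geometric isomers.

10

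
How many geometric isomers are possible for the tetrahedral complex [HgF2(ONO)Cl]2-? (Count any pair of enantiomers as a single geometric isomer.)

1

Only one geometric arrangement is possible.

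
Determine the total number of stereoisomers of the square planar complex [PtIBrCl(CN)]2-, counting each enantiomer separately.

A square has two trans pairs of vertices; adjacent vertices are cis.
Working through the distinct placements yields 3 geometric isomers: (Br/Cl trans, CN/I trans); (Br/I trans, CN/Cl trans); (Br/CN trans, Cl/I trans).
Each arrangement has an internal mirror plane or centre of symmetry, so none is chiral.

3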